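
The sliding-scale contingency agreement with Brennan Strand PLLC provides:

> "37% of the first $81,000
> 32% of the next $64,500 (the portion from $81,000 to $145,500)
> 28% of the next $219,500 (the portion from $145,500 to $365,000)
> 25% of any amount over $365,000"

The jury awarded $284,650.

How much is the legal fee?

First $81,000 at 37% = $29,970.00
Next $64,500 at 32% = $20,640.00
Remaining $139,150 at 28% = $38,962.00
Fee: $29,970.00 + $20,640.00 + $38,962.00 = $89,572.00

$89,572.00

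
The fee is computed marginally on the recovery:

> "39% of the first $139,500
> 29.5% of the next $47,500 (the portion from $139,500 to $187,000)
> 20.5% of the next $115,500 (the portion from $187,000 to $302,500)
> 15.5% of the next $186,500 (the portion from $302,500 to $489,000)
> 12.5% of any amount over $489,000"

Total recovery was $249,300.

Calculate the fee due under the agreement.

First $139,500 at 39% = $54,405.00
Next $47,500 at 29.5% = $14,012.50
Remaining $62,300 at 20.5% = $12,771.50
Fee: $54,405.00 + $14,012.50 + $12,771.50 = $81,189.00

$81,189.00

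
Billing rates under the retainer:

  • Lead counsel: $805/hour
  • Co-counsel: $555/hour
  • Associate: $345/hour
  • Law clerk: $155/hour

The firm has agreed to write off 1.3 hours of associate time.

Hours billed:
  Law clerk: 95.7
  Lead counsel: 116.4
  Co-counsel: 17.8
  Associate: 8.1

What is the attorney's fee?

Lead counsel: 116.4 × $805 = $93,702.00
Co-counsel: 17.8 × $555 = $9,879.00
Associate: 8.1 × $345 = $2,794.50
Law clerk: 95.7 × $155 = $14,833.50
Subtotal: $121,209.00
Write-off: 1.3 × $345 = $448.50
Total: $121,209.00 − $448.50 = $120,760.50

$120,760.50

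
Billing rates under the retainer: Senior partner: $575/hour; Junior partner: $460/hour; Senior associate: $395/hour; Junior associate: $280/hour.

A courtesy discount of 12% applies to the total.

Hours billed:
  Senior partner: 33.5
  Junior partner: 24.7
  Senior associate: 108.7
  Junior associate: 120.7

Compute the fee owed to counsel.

$94,474.16

Senior partner: 33.5 × $575 = $19,262.50
Junior partner: 24.7 × $460 = $11,362.00
Senior associate: 108.7 × $395 = $42,936.50
Junior associate: 120.7 × $280 = $33,796.00
Subtotal: $107,357.00
Less 12% discount: −$12,882.84
Total: $107,357.00 − $12,882.84 = $94,474.16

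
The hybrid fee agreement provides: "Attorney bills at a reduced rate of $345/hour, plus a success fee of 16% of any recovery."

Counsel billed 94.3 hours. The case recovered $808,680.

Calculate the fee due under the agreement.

Hourly: 94.3 × $345 = $32,533.50
Success fee: 16% of $808,680 = $129,388.80
Total: $32,533.50 + $129,388.80 = $161,922.30

$161,922.30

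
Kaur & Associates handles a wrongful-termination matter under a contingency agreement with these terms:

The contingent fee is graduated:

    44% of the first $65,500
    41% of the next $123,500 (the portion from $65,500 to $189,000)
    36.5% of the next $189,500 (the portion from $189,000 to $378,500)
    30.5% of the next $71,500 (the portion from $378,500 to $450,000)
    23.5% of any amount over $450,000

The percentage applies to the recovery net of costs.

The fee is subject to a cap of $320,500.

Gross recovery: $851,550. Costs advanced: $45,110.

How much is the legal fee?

$254,193.40

Fee base (net of costs): $851,550 − $45,110 = $806,440
First $65,500 at 44% = $28,820.00
Next $123,500 at 41% = $50,635.00
Next $189,500 at 36.5% = $69,167.50
Next $71,500 at 30.5% = $21,807.50
Remaining $356,440 at 23.5% = $83,763.40
Fee: $28,820.00 + $50,635.00 + $69,167.50 + $21,807.50 + $83,763.40 = $254,193.40
$254,193.40 is under the $320,500 cap.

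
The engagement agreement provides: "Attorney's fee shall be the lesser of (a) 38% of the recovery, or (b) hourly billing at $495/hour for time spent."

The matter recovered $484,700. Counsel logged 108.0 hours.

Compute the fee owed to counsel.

$53,460.00

(a) 38% of $484,700 = $184,186.00
(b) 108.0 × $495 = $53,460.00
The lesser is (b): $53,460.00.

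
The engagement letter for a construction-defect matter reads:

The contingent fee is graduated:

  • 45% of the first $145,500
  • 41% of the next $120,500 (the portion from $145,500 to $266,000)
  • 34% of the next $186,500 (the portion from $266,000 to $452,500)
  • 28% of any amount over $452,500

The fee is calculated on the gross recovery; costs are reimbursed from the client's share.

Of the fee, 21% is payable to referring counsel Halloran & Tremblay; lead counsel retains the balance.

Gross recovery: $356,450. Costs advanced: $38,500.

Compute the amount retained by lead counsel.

$115,050.07

Fee base is the gross recovery, $356,450; costs are reimbursed separately.
First $145,500 at 45% = $65,475.00
Next $120,500 at 41% = $49,405.00
Remaining $90,450 at 34% = $30,753.00
Fee: $65,475.00 + $49,405.00 + $30,753.00 = $145,633.00
Referral share: 21% of $145,633.00 = $30,582.93; lead counsel retains $145,633.00 − $30,582.93 = $115,050.07.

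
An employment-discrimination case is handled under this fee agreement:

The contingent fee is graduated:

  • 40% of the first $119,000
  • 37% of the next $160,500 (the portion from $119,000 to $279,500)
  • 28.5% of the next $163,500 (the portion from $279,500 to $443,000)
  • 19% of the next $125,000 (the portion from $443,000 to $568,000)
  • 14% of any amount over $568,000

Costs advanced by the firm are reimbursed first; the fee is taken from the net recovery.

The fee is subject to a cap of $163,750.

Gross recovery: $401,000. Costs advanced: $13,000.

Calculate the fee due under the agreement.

Fee base (net of costs): $401,000 − $13,000 = $388,000
First $119,000 at 40% = $47,600.00
Next $160,500 at 37% = $59,385.00
Remaining $108,500 at 28.5% = $30,922.50
Fee: $47,600.00 + $59,385.00 + $30,922.50 = $137,907.50
$137,907.50 is under the $163,750 cap.

$137,907.50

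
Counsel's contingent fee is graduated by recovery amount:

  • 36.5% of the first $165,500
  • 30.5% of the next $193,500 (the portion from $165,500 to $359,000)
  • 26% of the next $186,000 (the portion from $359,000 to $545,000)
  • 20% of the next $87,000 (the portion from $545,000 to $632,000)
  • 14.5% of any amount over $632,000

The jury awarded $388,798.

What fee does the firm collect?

First $165,500 at 36.5% = $60,407.50
Next $193,500 at 30.5% = $59,017.50
Remaining $29,798 at 26% = $7,747.48
Fee: $60,407.50 + $59,017.50 + $7,747.48 = $127,172.48

$127,172.48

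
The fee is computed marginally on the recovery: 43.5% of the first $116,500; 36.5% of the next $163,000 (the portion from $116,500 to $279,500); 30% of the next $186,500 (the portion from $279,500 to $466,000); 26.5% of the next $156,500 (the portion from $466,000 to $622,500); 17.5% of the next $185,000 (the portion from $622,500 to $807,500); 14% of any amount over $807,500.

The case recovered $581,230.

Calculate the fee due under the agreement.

First $116,500 at 43.5% = $50,677.50
Next $163,000 at 36.5% = $59,495.00
Next $186,500 at 30% = $55,950.00
Remaining $115,230 at 26.5% = $30,535.95
Fee: $50,677.50 + $59,495.00 + $55,950.00 + $30,535.95 = $196,658.45

$196,658.45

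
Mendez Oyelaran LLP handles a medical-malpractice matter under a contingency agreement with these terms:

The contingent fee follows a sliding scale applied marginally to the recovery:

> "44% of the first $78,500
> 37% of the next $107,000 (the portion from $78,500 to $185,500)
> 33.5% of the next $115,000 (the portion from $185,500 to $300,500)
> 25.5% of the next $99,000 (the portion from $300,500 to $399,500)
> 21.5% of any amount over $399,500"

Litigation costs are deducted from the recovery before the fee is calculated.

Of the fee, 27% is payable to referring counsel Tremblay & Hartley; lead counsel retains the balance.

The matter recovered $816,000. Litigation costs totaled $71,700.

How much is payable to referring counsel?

Fee base (net of costs): $816,000 − $71,700 = $744,300
First $78,500 at 44% = $34,540.00
Next $107,000 at 37% = $39,590.00
Next $115,000 at 33.5% = $38,525.00
Next $99,000 at 25.5% = $25,245.00
Remaining $344,800 at 21.5% = $74,132.00
Fee: $34,540.00 + $39,590.00 + $38,525.00 + $25,245.00 + $74,132.00 = $212,032.00
Referral share: 27% of $212,032.00 = $57,248.64; lead counsel retains $212,032.00 − $57,248.64 = $154,783.36.

$57,248.64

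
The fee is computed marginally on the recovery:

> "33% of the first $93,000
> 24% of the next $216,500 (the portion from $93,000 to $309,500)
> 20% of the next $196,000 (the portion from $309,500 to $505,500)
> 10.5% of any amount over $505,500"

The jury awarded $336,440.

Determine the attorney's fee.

$88,038.00

First $93,000 at 33% = $30,690.00
Next $216,500 at 24% = $51,960.00
Remaining $26,940 at 20% = $5,388.00
Fee: $30,690.00 + $51,960.00 + $5,388.00 = $88,038.00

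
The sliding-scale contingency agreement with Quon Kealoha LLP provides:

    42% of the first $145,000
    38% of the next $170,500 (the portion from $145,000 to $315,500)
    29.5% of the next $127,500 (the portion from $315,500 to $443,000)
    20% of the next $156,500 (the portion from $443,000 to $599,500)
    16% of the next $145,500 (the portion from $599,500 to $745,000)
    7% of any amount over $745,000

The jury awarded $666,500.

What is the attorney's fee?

First $145,000 at 42% = $60,900.00
Next $170,500 at 38% = $64,790.00
Next $127,500 at 29.5% = $37,612.50
Next $156,500 at 20% = $31,300.00
Remaining $67,000 at 16% = $10,720.00
Fee: $60,900.00 + $64,790.00 + $37,612.50 + $31,300.00 + $10,720.00 = $205,322.50

$205,322.50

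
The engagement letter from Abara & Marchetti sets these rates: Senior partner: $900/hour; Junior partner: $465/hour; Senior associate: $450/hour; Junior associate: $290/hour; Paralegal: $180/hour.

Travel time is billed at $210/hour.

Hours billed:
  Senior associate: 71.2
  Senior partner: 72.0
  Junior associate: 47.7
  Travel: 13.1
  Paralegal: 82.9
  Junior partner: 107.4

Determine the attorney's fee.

Senior partner: 72.0 × $900 = $64,800.00
Junior partner: 107.4 × $465 = $49,941.00
Senior associate: 71.2 × $450 = $32,040.00
Junior associate: 47.7 × $290 = $13,833.00
Paralegal: 82.9 × $180 = $14,922.00
Subtotal: $64,800.00 + $49,941.00 + $32,040.00 + $13,833.00 + $14,922.00 = $175,536.00
Travel: 13.1 × $210 = $2,751.00
Total: $175,536.00 + $2,751.00 = $178,287.00

$178,287.00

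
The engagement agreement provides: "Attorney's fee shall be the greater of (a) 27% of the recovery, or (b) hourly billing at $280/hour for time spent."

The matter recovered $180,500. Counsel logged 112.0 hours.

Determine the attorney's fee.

$48,735.00

(a) 27% of $180,500 = $48,735.00
(b) 112.0 × $280 = $31,360.00
The greater is (a): $48,735.00.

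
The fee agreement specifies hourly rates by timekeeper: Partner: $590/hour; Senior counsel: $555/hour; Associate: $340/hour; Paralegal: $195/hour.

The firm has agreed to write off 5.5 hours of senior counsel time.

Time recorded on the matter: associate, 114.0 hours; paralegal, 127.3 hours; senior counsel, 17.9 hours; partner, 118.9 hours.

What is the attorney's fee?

Partner: 118.9 × $590 = $70,151.00
Senior counsel: 17.9 × $555 = $9,934.50
Associate: 114.0 × $340 = $38,760.00
Paralegal: 127.3 × $195 = $24,823.50
Subtotal: $143,669.00
Write-off: 5.5 × $555 = $3,052.50
Total: $143,669.00 − $3,052.50 = $140,616.50

$140,616.50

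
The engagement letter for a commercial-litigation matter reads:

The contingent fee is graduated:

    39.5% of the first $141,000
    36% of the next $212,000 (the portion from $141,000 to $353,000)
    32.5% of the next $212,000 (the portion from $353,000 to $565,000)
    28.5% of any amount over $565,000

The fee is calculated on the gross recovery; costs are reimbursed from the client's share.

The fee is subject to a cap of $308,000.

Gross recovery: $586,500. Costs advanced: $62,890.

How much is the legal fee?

Fee base is the gross recovery, $586,500; costs are reimbursed separately.
First $141,000 at 39.5% = $55,695.00
Next $212,000 at 36% = $76,320.00
Next $212,000 at 32.5% = $68,900.00
Remaining $21,500 at 28.5% = $6,127.50
Fee: $55,695.00 + $76,320.00 + $68,900.00 + $6,127.50 = $207,042.50
$207,042.50 is under the $308,000 cap.

$207,042.50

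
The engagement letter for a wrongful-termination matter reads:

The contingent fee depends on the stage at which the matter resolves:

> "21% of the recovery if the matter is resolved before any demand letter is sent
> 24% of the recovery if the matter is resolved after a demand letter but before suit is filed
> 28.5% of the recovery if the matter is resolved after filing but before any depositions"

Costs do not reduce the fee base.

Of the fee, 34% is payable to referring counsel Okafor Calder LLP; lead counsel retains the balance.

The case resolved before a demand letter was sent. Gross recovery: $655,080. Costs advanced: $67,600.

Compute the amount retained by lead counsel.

Fee base is the gross recovery, $655,080; costs are reimbursed separately.
The matter resolved before a demand letter was sent, so the 21% rate applies.
$655,080 × 21% = $137,566.80
Referral share: 34% of $137,566.80 = $46,772.71; lead counsel retains $137,566.80 − $46,772.71 = $90,794.09.

$90,794.09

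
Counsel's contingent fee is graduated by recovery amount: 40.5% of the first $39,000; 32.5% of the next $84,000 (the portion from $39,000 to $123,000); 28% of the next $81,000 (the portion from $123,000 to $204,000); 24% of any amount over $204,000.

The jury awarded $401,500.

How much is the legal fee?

$113,175.00

First $39,000 at 40.5% = $15,795.00
Next $84,000 at 32.5% = $27,300.00
Next $81,000 at 28% = $22,680.00
Remaining $197,500 at 24% = $47,400.00
Fee: $15,795.00 + $27,300.00 + $22,680.00 + $47,400.00 = $113,175.00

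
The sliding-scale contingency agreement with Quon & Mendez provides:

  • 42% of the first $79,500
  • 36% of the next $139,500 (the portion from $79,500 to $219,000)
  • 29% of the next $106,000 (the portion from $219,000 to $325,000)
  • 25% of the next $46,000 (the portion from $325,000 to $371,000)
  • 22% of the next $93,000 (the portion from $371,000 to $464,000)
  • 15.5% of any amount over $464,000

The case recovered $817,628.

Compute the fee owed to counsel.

First $79,500 at 42% = $33,390.00
Next $139,500 at 36% = $50,220.00
Next $106,000 at 29% = $30,740.00
Next $46,000 at 25% = $11,500.00
Next $93,000 at 22% = $20,460.00
Remaining $353,628 at 15.5% = $54,812.34
Fee: $33,390.00 + $50,220.00 + $30,740.00 + $11,500.00 + $20,460.00 + $54,812.34 = $201,122.34

$201,122.34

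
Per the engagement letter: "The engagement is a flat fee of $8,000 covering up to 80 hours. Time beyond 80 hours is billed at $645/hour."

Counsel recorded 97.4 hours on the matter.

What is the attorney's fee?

$19,223.00

Flat fee: $8,000.00
Excess hours: 97.4 − 80 = 17.4
Overrun: 17.4 × $645 = $11,223.00
Total: $8,000.00 + $11,223.00 = $19,223.00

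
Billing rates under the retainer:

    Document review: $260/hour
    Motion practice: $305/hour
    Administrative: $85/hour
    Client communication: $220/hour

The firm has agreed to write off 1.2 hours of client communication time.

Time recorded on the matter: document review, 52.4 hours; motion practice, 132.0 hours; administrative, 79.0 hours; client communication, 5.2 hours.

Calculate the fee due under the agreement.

Document review: 52.4 × $260 = $13,624.00
Motion practice: 132.0 × $305 = $40,260.00
Administrative: 79.0 × $85 = $6,715.00
Client communication: 5.2 × $220 = $1,144.00
Subtotal: $61,743.00
Write-off: 1.2 × $220 = $264.00
Total: $61,743.00 − $264.00 = $61,479.00

$61,479.00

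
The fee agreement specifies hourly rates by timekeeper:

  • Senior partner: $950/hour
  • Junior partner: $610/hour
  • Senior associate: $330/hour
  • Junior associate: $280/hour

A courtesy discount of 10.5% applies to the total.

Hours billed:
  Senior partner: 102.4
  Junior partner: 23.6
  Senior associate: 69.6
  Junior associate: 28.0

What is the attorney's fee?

Senior partner: 102.4 × $950 = $97,280.00
Junior partner: 23.6 × $610 = $14,396.00
Senior associate: 69.6 × $330 = $22,968.00
Junior associate: 28.0 × $280 = $7,840.00
Subtotal: $142,484.00
Less 10.5% discount: −$14,960.82
Total: $142,484.00 − $14,960.82 = $127,523.18

$127,523.18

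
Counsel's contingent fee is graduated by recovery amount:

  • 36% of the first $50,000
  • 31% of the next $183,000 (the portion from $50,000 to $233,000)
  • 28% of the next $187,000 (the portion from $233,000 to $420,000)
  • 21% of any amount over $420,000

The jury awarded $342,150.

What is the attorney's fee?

$105,292.00

First $50,000 at 36% = $18,000.00
Next $183,000 at 31% = $56,730.00
Remaining $109,150 at 28% = $30,562.00
Fee: $18,000.00 + $56,730.00 + $30,562.00 = $105,292.00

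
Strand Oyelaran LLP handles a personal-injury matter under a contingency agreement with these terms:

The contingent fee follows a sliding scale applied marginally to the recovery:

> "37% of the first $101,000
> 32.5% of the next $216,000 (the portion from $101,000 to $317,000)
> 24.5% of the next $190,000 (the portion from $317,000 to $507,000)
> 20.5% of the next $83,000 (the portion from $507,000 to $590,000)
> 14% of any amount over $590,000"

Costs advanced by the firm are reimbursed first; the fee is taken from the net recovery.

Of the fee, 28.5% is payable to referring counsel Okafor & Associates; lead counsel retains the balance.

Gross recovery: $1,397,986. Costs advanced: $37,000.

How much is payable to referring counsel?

Fee base (net of costs): $1,397,986 − $37,000 = $1,360,986
First $101,000 at 37% = $37,370.00
Next $216,000 at 32.5% = $70,200.00
Next $190,000 at 24.5% = $46,550.00
Next $83,000 at 20.5% = $17,015.00
Remaining $770,986 at 14% = $107,938.04
Fee: $37,370.00 + $70,200.00 + $46,550.00 + $17,015.00 + $107,938.04 = $279,073.04
Referral share: 28.5% of $279,073.04 = $79,535.82; lead counsel retains $279,073.04 − $79,535.82 = $199,537.22.

$79,535.82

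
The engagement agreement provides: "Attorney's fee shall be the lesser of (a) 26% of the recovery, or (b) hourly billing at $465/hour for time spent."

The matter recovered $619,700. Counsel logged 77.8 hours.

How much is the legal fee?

$36,177.00

(a) 26% of $619,700 = $161,122.00
(b) 77.8 × $465 = $36,177.00
The lesser is (b): $36,177.00.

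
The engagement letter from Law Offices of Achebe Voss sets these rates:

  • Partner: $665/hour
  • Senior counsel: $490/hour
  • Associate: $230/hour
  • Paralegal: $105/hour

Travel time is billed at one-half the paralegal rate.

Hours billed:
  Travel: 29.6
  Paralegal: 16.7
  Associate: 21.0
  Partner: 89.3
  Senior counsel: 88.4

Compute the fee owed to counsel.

$110,838.00

Partner: 89.3 × $665 = $59,384.50
Senior counsel: 88.4 × $490 = $43,316.00
Associate: 21.0 × $230 = $4,830.00
Paralegal: 16.7 × $105 = $1,753.50
Subtotal: $59,384.50 + $43,316.00 + $4,830.00 + $1,753.50 = $109,284.00
Travel: 29.6 × ($105 ÷ 2) = 29.6 × $52.50 = $1,554.00
Total: $109,284.00 + $1,554.00 = $110,838.00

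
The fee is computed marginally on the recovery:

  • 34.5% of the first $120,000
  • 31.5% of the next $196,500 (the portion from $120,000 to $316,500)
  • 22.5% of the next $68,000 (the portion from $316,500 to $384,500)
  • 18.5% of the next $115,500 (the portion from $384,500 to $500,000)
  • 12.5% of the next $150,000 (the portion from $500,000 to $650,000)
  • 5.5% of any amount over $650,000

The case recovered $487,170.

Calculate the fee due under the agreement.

$137,591.45

First $120,000 at 34.5% = $41,400.00
Next $196,500 at 31.5% = $61,897.50
Next $68,000 at 22.5% = $15,300.00
Remaining $102,670 at 18.5% = $18,993.95
Fee: $41,400.00 + $61,897.50 + $15,300.00 + $18,993.95 = $137,591.45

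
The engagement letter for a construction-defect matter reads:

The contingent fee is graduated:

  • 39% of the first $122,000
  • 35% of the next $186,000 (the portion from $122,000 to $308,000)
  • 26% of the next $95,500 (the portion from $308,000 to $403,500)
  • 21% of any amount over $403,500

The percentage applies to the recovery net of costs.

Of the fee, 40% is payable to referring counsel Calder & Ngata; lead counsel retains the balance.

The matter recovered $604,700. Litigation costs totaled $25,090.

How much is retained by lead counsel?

Fee base (net of costs): $604,700 − $25,090 = $579,610
First $122,000 at 39% = $47,580.00
Next $186,000 at 35% = $65,100.00
Next $95,500 at 26% = $24,830.00
Remaining $176,110 at 21% = $36,983.10
Fee: $47,580.00 + $65,100.00 + $24,830.00 + $36,983.10 = $174,493.10
Referral share: 40% of $174,493.10 = $69,797.24; lead counsel retains $174,493.10 − $69,797.24 = $104,695.86.

$104,695.86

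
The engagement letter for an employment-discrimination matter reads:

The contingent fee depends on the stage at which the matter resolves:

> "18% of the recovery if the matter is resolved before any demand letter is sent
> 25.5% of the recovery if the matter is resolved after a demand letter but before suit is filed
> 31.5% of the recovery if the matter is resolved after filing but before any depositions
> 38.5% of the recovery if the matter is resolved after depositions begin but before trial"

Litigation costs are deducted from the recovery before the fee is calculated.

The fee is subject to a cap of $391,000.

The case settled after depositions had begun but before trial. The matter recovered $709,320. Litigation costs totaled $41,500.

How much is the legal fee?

Fee base (net of costs): $709,320 − $41,500 = $667,820
The matter settled after depositions had begun but before trial, so the 38.5% rate applies.
$667,820 × 38.5% = $257,110.70
$257,110.70 is under the $391,000 cap.

$257,110.70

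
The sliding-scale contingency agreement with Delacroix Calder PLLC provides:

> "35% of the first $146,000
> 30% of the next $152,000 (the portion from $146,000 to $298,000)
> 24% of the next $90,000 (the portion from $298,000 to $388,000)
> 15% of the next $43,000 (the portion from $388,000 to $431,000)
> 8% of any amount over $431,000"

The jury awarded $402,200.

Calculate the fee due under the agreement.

First $146,000 at 35% = $51,100.00
Next $152,000 at 30% = $45,600.00
Next $90,000 at 24% = $21,600.00
Remaining $14,200 at 15% = $2,130.00
Fee: $51,100.00 + $45,600.00 + $21,600.00 + $2,130.00 = $120,430.00

$120,430.00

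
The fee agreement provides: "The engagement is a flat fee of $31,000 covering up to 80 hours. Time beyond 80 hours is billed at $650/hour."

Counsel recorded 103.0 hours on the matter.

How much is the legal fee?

$45,950.00

Flat fee: $31,000.00
Excess hours: 103.0 − 80 = 23.0
Overrun: 23.0 × $650 = $14,950.00
Total: $31,000.00 + $14,950.00 = $45,950.00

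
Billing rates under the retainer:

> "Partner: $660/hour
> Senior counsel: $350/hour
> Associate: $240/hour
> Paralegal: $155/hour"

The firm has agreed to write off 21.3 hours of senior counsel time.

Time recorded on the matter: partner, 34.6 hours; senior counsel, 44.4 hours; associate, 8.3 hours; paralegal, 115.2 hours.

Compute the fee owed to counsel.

$50,769.00

Partner: 34.6 × $660 = $22,836.00
Senior counsel: 44.4 × $350 = $15,540.00
Associate: 8.3 × $240 = $1,992.00
Paralegal: 115.2 × $155 = $17,856.00
Subtotal: $58,224.00
Write-off: 21.3 × $350 = $7,455.00
Total: $58,224.00 − $7,455.00 = $50,769.00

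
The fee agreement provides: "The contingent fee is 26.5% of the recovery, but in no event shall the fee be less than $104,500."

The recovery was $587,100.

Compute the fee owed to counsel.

26.5% of $587,100 = $155,581.50
That exceeds the $104,500 minimum.

$155,581.50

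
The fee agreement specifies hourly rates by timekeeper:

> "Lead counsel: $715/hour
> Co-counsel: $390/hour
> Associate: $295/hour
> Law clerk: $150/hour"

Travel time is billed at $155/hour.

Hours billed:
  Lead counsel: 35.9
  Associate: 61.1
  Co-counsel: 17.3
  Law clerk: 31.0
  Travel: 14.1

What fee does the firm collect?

Lead counsel: 35.9 × $715 = $25,668.50
Co-counsel: 17.3 × $390 = $6,747.00
Associate: 61.1 × $295 = $18,024.50
Law clerk: 31.0 × $150 = $4,650.00
Subtotal: $25,668.50 + $6,747.00 + $18,024.50 + $4,650.00 = $55,090.00
Travel: 14.1 × $155 = $2,185.50
Total: $55,090.00 + $2,185.50 = $57,275.50

$57,275.50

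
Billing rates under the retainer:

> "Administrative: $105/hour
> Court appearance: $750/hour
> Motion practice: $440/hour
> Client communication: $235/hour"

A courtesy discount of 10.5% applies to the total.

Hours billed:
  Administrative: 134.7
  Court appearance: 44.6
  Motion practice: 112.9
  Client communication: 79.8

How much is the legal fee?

$103,840.14

Administrative: 134.7 × $105 = $14,143.50
Court appearance: 44.6 × $750 = $33,450.00
Motion practice: 112.9 × $440 = $49,676.00
Client communication: 79.8 × $235 = $18,753.00
Subtotal: $116,022.50
Less 10.5% discount: −$12,182.36
Total: $116,022.50 − $12,182.36 = $103,840.14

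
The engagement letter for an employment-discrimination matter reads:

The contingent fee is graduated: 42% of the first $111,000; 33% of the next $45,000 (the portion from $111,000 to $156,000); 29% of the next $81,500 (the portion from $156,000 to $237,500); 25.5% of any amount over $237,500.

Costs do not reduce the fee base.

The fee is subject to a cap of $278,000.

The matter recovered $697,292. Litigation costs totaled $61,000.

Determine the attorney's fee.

Fee base is the gross recovery, $697,292; costs are reimbursed separately.
First $111,000 at 42% = $46,620.00
Next $45,000 at 33% = $14,850.00
Next $81,500 at 29% = $23,635.00
Remaining $459,792 at 25.5% = $117,246.96
Fee: $46,620.00 + $14,850.00 + $23,635.00 + $117,246.96 = $202,351.96
$202,351.96 is under the $278,000 cap.

$202,351.96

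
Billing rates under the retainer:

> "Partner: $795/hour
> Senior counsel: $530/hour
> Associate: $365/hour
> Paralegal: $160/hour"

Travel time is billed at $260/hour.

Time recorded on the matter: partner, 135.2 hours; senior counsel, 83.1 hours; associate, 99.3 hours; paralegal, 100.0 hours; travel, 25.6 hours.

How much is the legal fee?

$210,427.50

Partner: 135.2 × $795 = $107,484.00
Senior counsel: 83.1 × $530 = $44,043.00
Associate: 99.3 × $365 = $36,244.50
Paralegal: 100.0 × $160 = $16,000.00
Subtotal: $107,484.00 + $44,043.00 + $36,244.50 + $16,000.00 = $203,771.50
Travel: 25.6 × $260 = $6,656.00
Total: $203,771.50 + $6,656.00 = $210,427.50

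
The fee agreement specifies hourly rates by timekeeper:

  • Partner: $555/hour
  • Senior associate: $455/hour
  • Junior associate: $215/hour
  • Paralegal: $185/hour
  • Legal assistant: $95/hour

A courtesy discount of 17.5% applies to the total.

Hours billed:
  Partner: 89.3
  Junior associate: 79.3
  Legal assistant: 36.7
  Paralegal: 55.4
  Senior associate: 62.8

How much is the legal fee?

$89,859.41

Partner: 89.3 × $555 = $49,561.50
Senior associate: 62.8 × $455 = $28,574.00
Junior associate: 79.3 × $215 = $17,049.50
Paralegal: 55.4 × $185 = $10,249.00
Legal assistant: 36.7 × $95 = $3,486.50
Subtotal: $108,920.50
Less 17.5% discount: −$19,061.09
Total: $108,920.50 − $19,061.09 = $89,859.41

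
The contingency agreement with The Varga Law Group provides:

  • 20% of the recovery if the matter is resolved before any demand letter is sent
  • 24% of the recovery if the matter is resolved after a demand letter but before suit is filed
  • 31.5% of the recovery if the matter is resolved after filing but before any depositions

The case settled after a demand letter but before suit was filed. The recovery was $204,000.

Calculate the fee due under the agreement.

The matter settled after a demand letter but before suit was filed, so the 24% rate applies.
$204,000 × 24% = $48,960.00

$48,960.00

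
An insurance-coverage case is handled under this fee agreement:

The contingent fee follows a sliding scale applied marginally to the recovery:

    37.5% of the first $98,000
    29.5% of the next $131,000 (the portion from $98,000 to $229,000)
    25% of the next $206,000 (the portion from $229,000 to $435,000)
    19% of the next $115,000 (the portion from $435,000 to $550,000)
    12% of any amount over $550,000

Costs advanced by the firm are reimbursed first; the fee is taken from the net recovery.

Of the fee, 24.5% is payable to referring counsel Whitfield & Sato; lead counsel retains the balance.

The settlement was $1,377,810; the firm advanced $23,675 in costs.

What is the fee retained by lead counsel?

$185,157.11

Fee base (net of costs): $1,377,810 − $23,675 = $1,354,135
First $98,000 at 37.5% = $36,750.00
Next $131,000 at 29.5% = $38,645.00
Next $206,000 at 25% = $51,500.00
Next $115,000 at 19% = $21,850.00
Remaining $804,135 at 12% = $96,496.20
Fee: $36,750.00 + $38,645.00 + $51,500.00 + $21,850.00 + $96,496.20 = $245,241.20
Referral share: 24.5% of $245,241.20 = $60,084.09; lead counsel retains $245,241.20 − $60,084.09 = $185,157.11.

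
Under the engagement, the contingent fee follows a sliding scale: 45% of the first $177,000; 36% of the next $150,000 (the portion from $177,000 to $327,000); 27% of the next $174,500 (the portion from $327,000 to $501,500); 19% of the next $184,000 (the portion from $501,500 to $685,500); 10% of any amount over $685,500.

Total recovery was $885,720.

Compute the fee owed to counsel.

First $177,000 at 45% = $79,650.00
Next $150,000 at 36% = $54,000.00
Next $174,500 at 27% = $47,115.00
Next $184,000 at 19% = $34,960.00
Remaining $200,220 at 10% = $20,022.00
Fee: $79,650.00 + $54,000.00 + $47,115.00 + $34,960.00 + $20,022.00 = $235,747.00

$235,747.00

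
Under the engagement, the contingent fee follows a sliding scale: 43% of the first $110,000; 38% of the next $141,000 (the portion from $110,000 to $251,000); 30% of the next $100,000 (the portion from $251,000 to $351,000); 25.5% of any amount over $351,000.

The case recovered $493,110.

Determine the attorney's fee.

$167,118.05

First $110,000 at 43% = $47,300.00
Next $141,000 at 38% = $53,580.00
Next $100,000 at 30% = $30,000.00
Remaining $142,110 at 25.5% = $36,238.05
Fee: $47,300.00 + $53,580.00 + $30,000.00 + $36,238.05 = $167,118.05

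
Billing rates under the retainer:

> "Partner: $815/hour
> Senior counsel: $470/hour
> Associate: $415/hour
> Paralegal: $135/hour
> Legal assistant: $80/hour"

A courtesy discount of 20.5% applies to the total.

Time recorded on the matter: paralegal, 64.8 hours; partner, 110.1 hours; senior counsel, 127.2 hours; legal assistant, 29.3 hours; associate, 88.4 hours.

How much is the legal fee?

Partner: 110.1 × $815 = $89,731.50
Senior counsel: 127.2 × $470 = $59,784.00
Associate: 88.4 × $415 = $36,686.00
Paralegal: 64.8 × $135 = $8,748.00
Legal assistant: 29.3 × $80 = $2,344.00
Subtotal: $197,293.50
Less 20.5% discount: −$40,445.17
Total: $197,293.50 − $40,445.17 = $156,848.33

$156,848.33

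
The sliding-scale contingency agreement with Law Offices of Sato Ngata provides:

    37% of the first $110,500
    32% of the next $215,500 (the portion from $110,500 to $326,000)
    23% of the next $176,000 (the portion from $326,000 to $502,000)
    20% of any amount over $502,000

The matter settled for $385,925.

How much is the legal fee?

First $110,500 at 37% = $40,885.00
Next $215,500 at 32% = $68,960.00
Remaining $59,925 at 23% = $13,782.75
Fee: $40,885.00 + $68,960.00 + $13,782.75 = $123,627.75

$123,627.75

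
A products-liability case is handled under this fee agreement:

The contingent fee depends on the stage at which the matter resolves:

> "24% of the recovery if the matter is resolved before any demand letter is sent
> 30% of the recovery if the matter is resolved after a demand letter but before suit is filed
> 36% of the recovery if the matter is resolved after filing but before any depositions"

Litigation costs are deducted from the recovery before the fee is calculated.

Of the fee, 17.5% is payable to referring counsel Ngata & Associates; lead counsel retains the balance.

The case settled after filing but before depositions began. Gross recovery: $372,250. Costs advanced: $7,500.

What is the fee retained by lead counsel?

Fee base (net of costs): $372,250 − $7,500 = $364,750
The matter settled after filing but before depositions began, so the 36% rate applies.
$364,750 × 36% = $131,310.00
Referral share: 17.5% of $131,310.00 = $22,979.25; lead counsel retains $131,310.00 − $22,979.25 = $108,330.75.

$108,330.75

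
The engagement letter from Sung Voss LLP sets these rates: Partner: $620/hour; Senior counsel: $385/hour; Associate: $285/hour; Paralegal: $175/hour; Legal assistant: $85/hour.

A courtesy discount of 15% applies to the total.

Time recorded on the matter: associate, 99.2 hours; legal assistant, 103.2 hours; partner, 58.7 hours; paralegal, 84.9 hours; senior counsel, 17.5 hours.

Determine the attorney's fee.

$80,778.05

Partner: 58.7 × $620 = $36,394.00
Senior counsel: 17.5 × $385 = $6,737.50
Associate: 99.2 × $285 = $28,272.00
Paralegal: 84.9 × $175 = $14,857.50
Legal assistant: 103.2 × $85 = $8,772.00
Subtotal: $95,033.00
Less 15% discount: −$14,254.95
Total: $95,033.00 − $14,254.95 = $80,778.05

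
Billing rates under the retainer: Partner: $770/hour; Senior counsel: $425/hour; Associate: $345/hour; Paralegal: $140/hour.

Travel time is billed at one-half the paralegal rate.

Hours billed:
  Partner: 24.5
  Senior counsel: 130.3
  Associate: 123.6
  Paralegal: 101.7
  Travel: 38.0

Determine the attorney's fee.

Partner: 24.5 × $770 = $18,865.00
Senior counsel: 130.3 × $425 = $55,377.50
Associate: 123.6 × $345 = $42,642.00
Paralegal: 101.7 × $140 = $14,238.00
Subtotal: $18,865.00 + $55,377.50 + $42,642.00 + $14,238.00 = $131,122.50
Travel: 38.0 × ($140 ÷ 2) = 38.0 × $70.00 = $2,660.00
Total: $131,122.50 + $2,660.00 = $133,782.50

$133,782.50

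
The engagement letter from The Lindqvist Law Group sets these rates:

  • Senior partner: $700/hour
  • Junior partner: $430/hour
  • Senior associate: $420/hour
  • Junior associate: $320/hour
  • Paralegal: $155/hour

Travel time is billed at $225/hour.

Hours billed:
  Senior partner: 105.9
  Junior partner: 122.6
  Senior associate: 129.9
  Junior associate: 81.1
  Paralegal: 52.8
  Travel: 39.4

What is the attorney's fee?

$224,407.00

Senior partner: 105.9 × $700 = $74,130.00
Junior partner: 122.6 × $430 = $52,718.00
Senior associate: 129.9 × $420 = $54,558.00
Junior associate: 81.1 × $320 = $25,952.00
Paralegal: 52.8 × $155 = $8,184.00
Subtotal: $74,130.00 + $52,718.00 + $54,558.00 + $25,952.00 + $8,184.00 = $215,542.00
Travel: 39.4 × $225 = $8,865.00
Total: $215,542.00 + $8,865.00 = $224,407.00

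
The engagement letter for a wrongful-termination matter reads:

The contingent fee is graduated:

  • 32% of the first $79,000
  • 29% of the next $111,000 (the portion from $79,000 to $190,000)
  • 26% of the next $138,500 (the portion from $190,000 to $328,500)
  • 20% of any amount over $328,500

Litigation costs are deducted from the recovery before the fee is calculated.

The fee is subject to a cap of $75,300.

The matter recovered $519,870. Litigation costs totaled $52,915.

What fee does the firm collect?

Fee base (net of costs): $519,870 − $52,915 = $466,955
First $79,000 at 32% = $25,280.00
Next $111,000 at 29% = $32,190.00
Next $138,500 at 26% = $36,010.00
Remaining $138,455 at 20% = $27,691.00
Fee: $25,280.00 + $32,190.00 + $36,010.00 + $27,691.00 = $121,171.00
$121,171.00 exceeds the $75,300 cap, so the fee is capped at $75,300.00.

$75,300.00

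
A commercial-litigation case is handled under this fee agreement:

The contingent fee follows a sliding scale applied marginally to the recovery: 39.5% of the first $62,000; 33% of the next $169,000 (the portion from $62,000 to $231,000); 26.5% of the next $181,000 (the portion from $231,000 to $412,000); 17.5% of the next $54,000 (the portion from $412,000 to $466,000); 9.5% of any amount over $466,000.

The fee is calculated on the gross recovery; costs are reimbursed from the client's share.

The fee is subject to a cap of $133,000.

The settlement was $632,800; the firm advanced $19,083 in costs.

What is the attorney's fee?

Fee base is the gross recovery, $632,800; costs are reimbursed separately.
First $62,000 at 39.5% = $24,490.00
Next $169,000 at 33% = $55,770.00
Next $181,000 at 26.5% = $47,965.00
Next $54,000 at 17.5% = $9,450.00
Remaining $166,800 at 9.5% = $15,846.00
Fee: $24,490.00 + $55,770.00 + $47,965.00 + $9,450.00 + $15,846.00 = $153,521.00
$153,521.00 exceeds the $133,000 cap, so the fee is capped at $133,000.00.

$133,000.00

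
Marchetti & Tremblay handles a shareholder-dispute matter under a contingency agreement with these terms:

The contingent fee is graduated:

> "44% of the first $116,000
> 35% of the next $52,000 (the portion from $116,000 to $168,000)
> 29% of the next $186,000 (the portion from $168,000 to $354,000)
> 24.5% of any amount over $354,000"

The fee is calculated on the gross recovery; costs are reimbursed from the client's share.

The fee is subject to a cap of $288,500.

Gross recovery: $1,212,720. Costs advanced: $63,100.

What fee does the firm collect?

Fee base is the gross recovery, $1,212,720; costs are reimbursed separately.
First $116,000 at 44% = $51,040.00
Next $52,000 at 35% = $18,200.00
Next $186,000 at 29% = $53,940.00
Remaining $858,720 at 24.5% = $210,386.40
Fee: $51,040.00 + $18,200.00 + $53,940.00 + $210,386.40 = $333,566.40
$333,566.40 exceeds the $288,500 cap, so the fee is capped at $288,500.00.

$288,500.00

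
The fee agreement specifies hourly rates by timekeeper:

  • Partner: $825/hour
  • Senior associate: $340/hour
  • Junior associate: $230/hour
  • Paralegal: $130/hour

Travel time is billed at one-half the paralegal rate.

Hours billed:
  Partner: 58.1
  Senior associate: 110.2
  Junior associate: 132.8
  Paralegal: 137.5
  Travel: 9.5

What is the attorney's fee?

Partner: 58.1 × $825 = $47,932.50
Senior associate: 110.2 × $340 = $37,468.00
Junior associate: 132.8 × $230 = $30,544.00
Paralegal: 137.5 × $130 = $17,875.00
Subtotal: $47,932.50 + $37,468.00 + $30,544.00 + $17,875.00 = $133,819.50
Travel: 9.5 × ($130 ÷ 2) = 9.5 × $65.00 = $617.50
Total: $133,819.50 + $617.50 = $134,437.00

$134,437.00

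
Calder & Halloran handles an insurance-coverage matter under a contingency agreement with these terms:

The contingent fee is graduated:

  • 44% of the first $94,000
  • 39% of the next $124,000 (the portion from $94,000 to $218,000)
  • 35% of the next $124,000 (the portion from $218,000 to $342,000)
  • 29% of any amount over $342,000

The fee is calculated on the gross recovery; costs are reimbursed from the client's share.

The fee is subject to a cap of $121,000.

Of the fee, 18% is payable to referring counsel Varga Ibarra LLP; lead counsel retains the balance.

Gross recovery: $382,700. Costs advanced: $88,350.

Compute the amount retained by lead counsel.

Fee base is the gross recovery, $382,700; costs are reimbursed separately.
First $94,000 at 44% = $41,360.00
Next $124,000 at 39% = $48,360.00
Next $124,000 at 35% = $43,400.00
Remaining $40,700 at 29% = $11,803.00
Fee: $41,360.00 + $48,360.00 + $43,400.00 + $11,803.00 = $144,923.00
$144,923.00 exceeds the $121,000 cap, so the fee is capped at $121,000.00.
Referral share: 18% of $121,000.00 = $21,780.00; lead counsel retains $121,000.00 − $21,780.00 = $99,220.00.

$99,220.00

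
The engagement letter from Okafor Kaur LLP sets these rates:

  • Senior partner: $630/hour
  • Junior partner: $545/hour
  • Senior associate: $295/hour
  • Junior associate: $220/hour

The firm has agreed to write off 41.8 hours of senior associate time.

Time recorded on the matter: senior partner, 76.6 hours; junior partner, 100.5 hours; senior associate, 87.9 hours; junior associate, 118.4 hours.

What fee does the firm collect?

$142,678.00

Senior partner: 76.6 × $630 = $48,258.00
Junior partner: 100.5 × $545 = $54,772.50
Senior associate: 87.9 × $295 = $25,930.50
Junior associate: 118.4 × $220 = $26,048.00
Subtotal: $155,009.00
Write-off: 41.8 × $295 = $12,331.00
Total: $155,009.00 − $12,331.00 = $142,678.00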